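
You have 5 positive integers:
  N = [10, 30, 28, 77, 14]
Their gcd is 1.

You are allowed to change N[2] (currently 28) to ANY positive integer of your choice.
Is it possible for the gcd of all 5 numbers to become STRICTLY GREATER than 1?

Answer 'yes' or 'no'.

Current gcd = 1
gcd of all OTHER numbers (without N[2]=28): gcd([10, 30, 77, 14]) = 1
The new gcd after any change is gcd(1, new_value).
This can be at most 1.
Since 1 = old gcd 1, the gcd can only stay the same or decrease.

Answer: no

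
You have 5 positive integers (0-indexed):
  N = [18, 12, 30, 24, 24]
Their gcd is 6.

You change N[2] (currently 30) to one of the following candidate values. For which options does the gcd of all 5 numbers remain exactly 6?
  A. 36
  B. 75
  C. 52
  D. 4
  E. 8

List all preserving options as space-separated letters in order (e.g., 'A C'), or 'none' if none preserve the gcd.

Answer: A

Derivation:
Old gcd = 6; gcd of others (without N[2]) = 6
New gcd for candidate v: gcd(6, v). Preserves old gcd iff gcd(6, v) = 6.
  Option A: v=36, gcd(6,36)=6 -> preserves
  Option B: v=75, gcd(6,75)=3 -> changes
  Option C: v=52, gcd(6,52)=2 -> changes
  Option D: v=4, gcd(6,4)=2 -> changes
  Option E: v=8, gcd(6,8)=2 -> changes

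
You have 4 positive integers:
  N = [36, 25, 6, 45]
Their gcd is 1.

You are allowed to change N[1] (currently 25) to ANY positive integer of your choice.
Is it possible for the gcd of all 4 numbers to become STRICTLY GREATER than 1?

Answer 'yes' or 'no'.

Answer: yes

Derivation:
Current gcd = 1
gcd of all OTHER numbers (without N[1]=25): gcd([36, 6, 45]) = 3
The new gcd after any change is gcd(3, new_value).
This can be at most 3.
Since 3 > old gcd 1, the gcd CAN increase (e.g., set N[1] = 3).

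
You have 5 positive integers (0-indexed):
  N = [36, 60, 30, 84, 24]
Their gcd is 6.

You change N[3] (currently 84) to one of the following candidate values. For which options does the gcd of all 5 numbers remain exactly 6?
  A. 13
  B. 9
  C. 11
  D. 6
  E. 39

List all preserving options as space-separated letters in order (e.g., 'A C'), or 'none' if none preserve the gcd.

Answer: D

Derivation:
Old gcd = 6; gcd of others (without N[3]) = 6
New gcd for candidate v: gcd(6, v). Preserves old gcd iff gcd(6, v) = 6.
  Option A: v=13, gcd(6,13)=1 -> changes
  Option B: v=9, gcd(6,9)=3 -> changes
  Option C: v=11, gcd(6,11)=1 -> changes
  Option D: v=6, gcd(6,6)=6 -> preserves
  Option E: v=39, gcd(6,39)=3 -> changes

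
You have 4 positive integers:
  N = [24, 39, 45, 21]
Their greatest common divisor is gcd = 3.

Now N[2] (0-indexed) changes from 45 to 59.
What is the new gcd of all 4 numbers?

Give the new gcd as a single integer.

Numbers: [24, 39, 45, 21], gcd = 3
Change: index 2, 45 -> 59
gcd of the OTHER numbers (without index 2): gcd([24, 39, 21]) = 3
New gcd = gcd(g_others, new_val) = gcd(3, 59) = 1

Answer: 1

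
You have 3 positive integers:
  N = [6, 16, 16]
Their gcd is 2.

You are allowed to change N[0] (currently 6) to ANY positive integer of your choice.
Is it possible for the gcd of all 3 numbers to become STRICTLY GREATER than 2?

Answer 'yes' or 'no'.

Current gcd = 2
gcd of all OTHER numbers (without N[0]=6): gcd([16, 16]) = 16
The new gcd after any change is gcd(16, new_value).
This can be at most 16.
Since 16 > old gcd 2, the gcd CAN increase (e.g., set N[0] = 16).

Answer: yes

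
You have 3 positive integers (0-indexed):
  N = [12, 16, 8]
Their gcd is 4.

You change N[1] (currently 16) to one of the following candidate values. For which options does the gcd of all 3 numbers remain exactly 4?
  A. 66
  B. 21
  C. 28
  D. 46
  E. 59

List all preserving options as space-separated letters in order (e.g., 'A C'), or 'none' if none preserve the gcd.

Answer: C

Derivation:
Old gcd = 4; gcd of others (without N[1]) = 4
New gcd for candidate v: gcd(4, v). Preserves old gcd iff gcd(4, v) = 4.
  Option A: v=66, gcd(4,66)=2 -> changes
  Option B: v=21, gcd(4,21)=1 -> changes
  Option C: v=28, gcd(4,28)=4 -> preserves
  Option D: v=46, gcd(4,46)=2 -> changes
  Option E: v=59, gcd(4,59)=1 -> changes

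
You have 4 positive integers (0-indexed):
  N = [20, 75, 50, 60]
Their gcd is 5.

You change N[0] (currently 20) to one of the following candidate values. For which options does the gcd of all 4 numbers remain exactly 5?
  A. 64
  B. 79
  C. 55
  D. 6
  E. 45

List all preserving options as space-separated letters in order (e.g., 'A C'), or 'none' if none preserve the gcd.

Answer: C E

Derivation:
Old gcd = 5; gcd of others (without N[0]) = 5
New gcd for candidate v: gcd(5, v). Preserves old gcd iff gcd(5, v) = 5.
  Option A: v=64, gcd(5,64)=1 -> changes
  Option B: v=79, gcd(5,79)=1 -> changes
  Option C: v=55, gcd(5,55)=5 -> preserves
  Option D: v=6, gcd(5,6)=1 -> changes
  Option E: v=45, gcd(5,45)=5 -> preserves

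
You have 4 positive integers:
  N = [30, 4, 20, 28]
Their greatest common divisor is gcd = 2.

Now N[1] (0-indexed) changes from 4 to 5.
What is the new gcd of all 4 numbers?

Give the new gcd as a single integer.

Answer: 1

Derivation:
Numbers: [30, 4, 20, 28], gcd = 2
Change: index 1, 4 -> 5
gcd of the OTHER numbers (without index 1): gcd([30, 20, 28]) = 2
New gcd = gcd(g_others, new_val) = gcd(2, 5) = 1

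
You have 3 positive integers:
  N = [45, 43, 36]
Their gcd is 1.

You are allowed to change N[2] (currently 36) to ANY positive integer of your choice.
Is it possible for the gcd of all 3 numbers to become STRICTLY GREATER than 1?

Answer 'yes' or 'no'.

Answer: no

Derivation:
Current gcd = 1
gcd of all OTHER numbers (without N[2]=36): gcd([45, 43]) = 1
The new gcd after any change is gcd(1, new_value).
This can be at most 1.
Since 1 = old gcd 1, the gcd can only stay the same or decrease.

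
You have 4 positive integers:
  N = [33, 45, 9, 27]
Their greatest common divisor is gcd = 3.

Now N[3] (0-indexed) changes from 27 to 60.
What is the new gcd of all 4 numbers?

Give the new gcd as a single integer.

Answer: 3

Derivation:
Numbers: [33, 45, 9, 27], gcd = 3
Change: index 3, 27 -> 60
gcd of the OTHER numbers (without index 3): gcd([33, 45, 9]) = 3
New gcd = gcd(g_others, new_val) = gcd(3, 60) = 3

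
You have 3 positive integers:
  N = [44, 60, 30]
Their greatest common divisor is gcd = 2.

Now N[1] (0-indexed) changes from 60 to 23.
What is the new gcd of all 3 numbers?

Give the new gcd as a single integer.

Answer: 1

Derivation:
Numbers: [44, 60, 30], gcd = 2
Change: index 1, 60 -> 23
gcd of the OTHER numbers (without index 1): gcd([44, 30]) = 2
New gcd = gcd(g_others, new_val) = gcd(2, 23) = 1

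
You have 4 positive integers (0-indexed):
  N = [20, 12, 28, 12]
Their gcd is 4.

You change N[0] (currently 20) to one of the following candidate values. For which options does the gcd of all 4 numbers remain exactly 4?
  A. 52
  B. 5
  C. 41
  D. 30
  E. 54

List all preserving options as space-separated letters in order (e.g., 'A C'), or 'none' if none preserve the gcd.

Answer: A

Derivation:
Old gcd = 4; gcd of others (without N[0]) = 4
New gcd for candidate v: gcd(4, v). Preserves old gcd iff gcd(4, v) = 4.
  Option A: v=52, gcd(4,52)=4 -> preserves
  Option B: v=5, gcd(4,5)=1 -> changes
  Option C: v=41, gcd(4,41)=1 -> changes
  Option D: v=30, gcd(4,30)=2 -> changes
  Option E: v=54, gcd(4,54)=2 -> changes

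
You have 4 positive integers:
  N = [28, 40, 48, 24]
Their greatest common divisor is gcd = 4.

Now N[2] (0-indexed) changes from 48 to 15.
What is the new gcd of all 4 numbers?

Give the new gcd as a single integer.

Answer: 1

Derivation:
Numbers: [28, 40, 48, 24], gcd = 4
Change: index 2, 48 -> 15
gcd of the OTHER numbers (without index 2): gcd([28, 40, 24]) = 4
New gcd = gcd(g_others, new_val) = gcd(4, 15) = 1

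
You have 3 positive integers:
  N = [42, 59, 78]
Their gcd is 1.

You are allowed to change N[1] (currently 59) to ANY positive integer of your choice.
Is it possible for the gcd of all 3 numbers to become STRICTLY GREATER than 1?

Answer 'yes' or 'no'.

Answer: yes

Derivation:
Current gcd = 1
gcd of all OTHER numbers (without N[1]=59): gcd([42, 78]) = 6
The new gcd after any change is gcd(6, new_value).
This can be at most 6.
Since 6 > old gcd 1, the gcd CAN increase (e.g., set N[1] = 6).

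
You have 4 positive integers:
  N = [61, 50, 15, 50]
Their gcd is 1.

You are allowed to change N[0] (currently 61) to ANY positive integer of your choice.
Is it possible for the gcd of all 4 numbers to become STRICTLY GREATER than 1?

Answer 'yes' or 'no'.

Current gcd = 1
gcd of all OTHER numbers (without N[0]=61): gcd([50, 15, 50]) = 5
The new gcd after any change is gcd(5, new_value).
This can be at most 5.
Since 5 > old gcd 1, the gcd CAN increase (e.g., set N[0] = 5).

Answer: yes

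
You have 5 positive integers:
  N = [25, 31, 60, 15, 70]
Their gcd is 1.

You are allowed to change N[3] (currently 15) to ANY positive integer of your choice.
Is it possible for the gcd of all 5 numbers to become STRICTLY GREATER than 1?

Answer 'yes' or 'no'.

Answer: no

Derivation:
Current gcd = 1
gcd of all OTHER numbers (without N[3]=15): gcd([25, 31, 60, 70]) = 1
The new gcd after any change is gcd(1, new_value).
This can be at most 1.
Since 1 = old gcd 1, the gcd can only stay the same or decrease.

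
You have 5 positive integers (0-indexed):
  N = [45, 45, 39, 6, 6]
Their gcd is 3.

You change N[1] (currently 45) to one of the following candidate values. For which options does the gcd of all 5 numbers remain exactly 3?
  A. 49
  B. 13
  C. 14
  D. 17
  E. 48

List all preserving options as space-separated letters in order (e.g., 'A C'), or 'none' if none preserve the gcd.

Answer: E

Derivation:
Old gcd = 3; gcd of others (without N[1]) = 3
New gcd for candidate v: gcd(3, v). Preserves old gcd iff gcd(3, v) = 3.
  Option A: v=49, gcd(3,49)=1 -> changes
  Option B: v=13, gcd(3,13)=1 -> changes
  Option C: v=14, gcd(3,14)=1 -> changes
  Option D: v=17, gcd(3,17)=1 -> changes
  Option E: v=48, gcd(3,48)=3 -> preserves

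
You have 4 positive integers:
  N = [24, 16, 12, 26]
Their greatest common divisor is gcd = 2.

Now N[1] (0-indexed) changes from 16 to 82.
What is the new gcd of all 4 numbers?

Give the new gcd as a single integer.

Answer: 2

Derivation:
Numbers: [24, 16, 12, 26], gcd = 2
Change: index 1, 16 -> 82
gcd of the OTHER numbers (without index 1): gcd([24, 12, 26]) = 2
New gcd = gcd(g_others, new_val) = gcd(2, 82) = 2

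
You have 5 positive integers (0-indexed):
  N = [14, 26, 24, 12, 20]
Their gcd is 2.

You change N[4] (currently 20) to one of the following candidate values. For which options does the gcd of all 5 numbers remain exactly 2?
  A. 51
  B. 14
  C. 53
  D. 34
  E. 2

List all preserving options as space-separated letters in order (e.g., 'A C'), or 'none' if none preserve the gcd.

Answer: B D E

Derivation:
Old gcd = 2; gcd of others (without N[4]) = 2
New gcd for candidate v: gcd(2, v). Preserves old gcd iff gcd(2, v) = 2.
  Option A: v=51, gcd(2,51)=1 -> changes
  Option B: v=14, gcd(2,14)=2 -> preserves
  Option C: v=53, gcd(2,53)=1 -> changes
  Option D: v=34, gcd(2,34)=2 -> preserves
  Option E: v=2, gcd(2,2)=2 -> preserves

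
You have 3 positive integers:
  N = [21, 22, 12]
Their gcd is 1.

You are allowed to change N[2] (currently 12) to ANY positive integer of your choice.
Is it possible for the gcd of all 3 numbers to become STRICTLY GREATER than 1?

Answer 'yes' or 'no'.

Answer: no

Derivation:
Current gcd = 1
gcd of all OTHER numbers (without N[2]=12): gcd([21, 22]) = 1
The new gcd after any change is gcd(1, new_value).
This can be at most 1.
Since 1 = old gcd 1, the gcd can only stay the same or decrease.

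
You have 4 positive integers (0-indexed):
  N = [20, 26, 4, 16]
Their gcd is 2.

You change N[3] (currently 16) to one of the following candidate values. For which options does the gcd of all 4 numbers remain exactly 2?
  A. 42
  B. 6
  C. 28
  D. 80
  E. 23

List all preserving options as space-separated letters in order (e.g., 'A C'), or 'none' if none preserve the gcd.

Answer: A B C D

Derivation:
Old gcd = 2; gcd of others (without N[3]) = 2
New gcd for candidate v: gcd(2, v). Preserves old gcd iff gcd(2, v) = 2.
  Option A: v=42, gcd(2,42)=2 -> preserves
  Option B: v=6, gcd(2,6)=2 -> preserves
  Option C: v=28, gcd(2,28)=2 -> preserves
  Option D: v=80, gcd(2,80)=2 -> preserves
  Option E: v=23, gcd(2,23)=1 -> changes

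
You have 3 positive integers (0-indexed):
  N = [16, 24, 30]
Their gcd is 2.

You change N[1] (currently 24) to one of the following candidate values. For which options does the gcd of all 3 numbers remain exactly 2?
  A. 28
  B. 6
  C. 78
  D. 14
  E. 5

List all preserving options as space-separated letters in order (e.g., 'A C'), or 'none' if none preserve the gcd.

Old gcd = 2; gcd of others (without N[1]) = 2
New gcd for candidate v: gcd(2, v). Preserves old gcd iff gcd(2, v) = 2.
  Option A: v=28, gcd(2,28)=2 -> preserves
  Option B: v=6, gcd(2,6)=2 -> preserves
  Option C: v=78, gcd(2,78)=2 -> preserves
  Option D: v=14, gcd(2,14)=2 -> preserves
  Option E: v=5, gcd(2,5)=1 -> changes

Answer: A B C D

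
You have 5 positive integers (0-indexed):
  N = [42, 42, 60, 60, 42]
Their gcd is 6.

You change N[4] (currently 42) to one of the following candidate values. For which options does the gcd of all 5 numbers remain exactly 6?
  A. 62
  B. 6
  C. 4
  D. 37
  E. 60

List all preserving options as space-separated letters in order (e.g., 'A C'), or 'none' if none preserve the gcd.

Old gcd = 6; gcd of others (without N[4]) = 6
New gcd for candidate v: gcd(6, v). Preserves old gcd iff gcd(6, v) = 6.
  Option A: v=62, gcd(6,62)=2 -> changes
  Option B: v=6, gcd(6,6)=6 -> preserves
  Option C: v=4, gcd(6,4)=2 -> changes
  Option D: v=37, gcd(6,37)=1 -> changes
  Option E: v=60, gcd(6,60)=6 -> preserves

Answer: B E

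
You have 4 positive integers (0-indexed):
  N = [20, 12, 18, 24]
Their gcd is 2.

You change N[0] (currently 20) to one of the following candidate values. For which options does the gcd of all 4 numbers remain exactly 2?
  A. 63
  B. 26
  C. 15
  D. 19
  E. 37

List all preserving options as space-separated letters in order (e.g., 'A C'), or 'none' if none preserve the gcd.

Old gcd = 2; gcd of others (without N[0]) = 6
New gcd for candidate v: gcd(6, v). Preserves old gcd iff gcd(6, v) = 2.
  Option A: v=63, gcd(6,63)=3 -> changes
  Option B: v=26, gcd(6,26)=2 -> preserves
  Option C: v=15, gcd(6,15)=3 -> changes
  Option D: v=19, gcd(6,19)=1 -> changes
  Option E: v=37, gcd(6,37)=1 -> changes

Answer: B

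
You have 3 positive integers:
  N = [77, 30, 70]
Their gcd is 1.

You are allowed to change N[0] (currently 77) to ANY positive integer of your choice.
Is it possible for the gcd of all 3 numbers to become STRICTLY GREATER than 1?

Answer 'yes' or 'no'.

Answer: yes

Derivation:
Current gcd = 1
gcd of all OTHER numbers (without N[0]=77): gcd([30, 70]) = 10
The new gcd after any change is gcd(10, new_value).
This can be at most 10.
Since 10 > old gcd 1, the gcd CAN increase (e.g., set N[0] = 10).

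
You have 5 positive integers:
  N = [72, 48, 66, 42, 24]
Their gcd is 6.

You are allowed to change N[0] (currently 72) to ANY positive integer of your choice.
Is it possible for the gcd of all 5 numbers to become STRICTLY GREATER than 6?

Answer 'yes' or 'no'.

Current gcd = 6
gcd of all OTHER numbers (without N[0]=72): gcd([48, 66, 42, 24]) = 6
The new gcd after any change is gcd(6, new_value).
This can be at most 6.
Since 6 = old gcd 6, the gcd can only stay the same or decrease.

Answer: no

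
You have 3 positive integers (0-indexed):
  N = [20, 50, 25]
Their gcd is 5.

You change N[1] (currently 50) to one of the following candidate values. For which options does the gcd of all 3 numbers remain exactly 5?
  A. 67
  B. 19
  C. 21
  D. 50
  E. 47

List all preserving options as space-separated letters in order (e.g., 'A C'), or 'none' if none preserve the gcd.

Old gcd = 5; gcd of others (without N[1]) = 5
New gcd for candidate v: gcd(5, v). Preserves old gcd iff gcd(5, v) = 5.
  Option A: v=67, gcd(5,67)=1 -> changes
  Option B: v=19, gcd(5,19)=1 -> changes
  Option C: v=21, gcd(5,21)=1 -> changes
  Option D: v=50, gcd(5,50)=5 -> preserves
  Option E: v=47, gcd(5,47)=1 -> changes

Answer: D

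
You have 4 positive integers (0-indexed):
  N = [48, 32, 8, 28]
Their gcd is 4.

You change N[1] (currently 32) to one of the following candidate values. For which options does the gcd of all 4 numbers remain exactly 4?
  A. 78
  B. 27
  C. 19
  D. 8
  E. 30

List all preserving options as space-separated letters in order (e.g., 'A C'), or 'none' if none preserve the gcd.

Answer: D

Derivation:
Old gcd = 4; gcd of others (without N[1]) = 4
New gcd for candidate v: gcd(4, v). Preserves old gcd iff gcd(4, v) = 4.
  Option A: v=78, gcd(4,78)=2 -> changes
  Option B: v=27, gcd(4,27)=1 -> changes
  Option C: v=19, gcd(4,19)=1 -> changes
  Option D: v=8, gcd(4,8)=4 -> preserves
  Option E: v=30, gcd(4,30)=2 -> changes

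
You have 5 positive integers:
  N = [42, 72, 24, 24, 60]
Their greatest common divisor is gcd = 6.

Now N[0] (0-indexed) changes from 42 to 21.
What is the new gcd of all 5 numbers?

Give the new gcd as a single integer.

Numbers: [42, 72, 24, 24, 60], gcd = 6
Change: index 0, 42 -> 21
gcd of the OTHER numbers (without index 0): gcd([72, 24, 24, 60]) = 12
New gcd = gcd(g_others, new_val) = gcd(12, 21) = 3

Answer: 3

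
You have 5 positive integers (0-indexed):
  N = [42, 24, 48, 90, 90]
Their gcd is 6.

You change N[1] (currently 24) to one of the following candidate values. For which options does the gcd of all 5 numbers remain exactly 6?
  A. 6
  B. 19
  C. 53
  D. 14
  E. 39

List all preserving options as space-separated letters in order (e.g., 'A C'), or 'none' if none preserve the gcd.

Old gcd = 6; gcd of others (without N[1]) = 6
New gcd for candidate v: gcd(6, v). Preserves old gcd iff gcd(6, v) = 6.
  Option A: v=6, gcd(6,6)=6 -> preserves
  Option B: v=19, gcd(6,19)=1 -> changes
  Option C: v=53, gcd(6,53)=1 -> changes
  Option D: v=14, gcd(6,14)=2 -> changes
  Option E: v=39, gcd(6,39)=3 -> changes

Answer: A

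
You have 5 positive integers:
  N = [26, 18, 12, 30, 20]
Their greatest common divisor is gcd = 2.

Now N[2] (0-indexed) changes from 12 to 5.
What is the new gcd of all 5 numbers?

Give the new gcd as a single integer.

Numbers: [26, 18, 12, 30, 20], gcd = 2
Change: index 2, 12 -> 5
gcd of the OTHER numbers (without index 2): gcd([26, 18, 30, 20]) = 2
New gcd = gcd(g_others, new_val) = gcd(2, 5) = 1

Answer: 1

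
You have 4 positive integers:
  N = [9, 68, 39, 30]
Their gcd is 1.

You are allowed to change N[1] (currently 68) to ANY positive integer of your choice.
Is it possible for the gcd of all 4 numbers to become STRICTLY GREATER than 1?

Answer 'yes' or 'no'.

Current gcd = 1
gcd of all OTHER numbers (without N[1]=68): gcd([9, 39, 30]) = 3
The new gcd after any change is gcd(3, new_value).
This can be at most 3.
Since 3 > old gcd 1, the gcd CAN increase (e.g., set N[1] = 3).

Answer: yes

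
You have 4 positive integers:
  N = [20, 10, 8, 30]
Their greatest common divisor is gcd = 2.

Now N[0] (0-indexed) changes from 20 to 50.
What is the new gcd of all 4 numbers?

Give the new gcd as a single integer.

Numbers: [20, 10, 8, 30], gcd = 2
Change: index 0, 20 -> 50
gcd of the OTHER numbers (without index 0): gcd([10, 8, 30]) = 2
New gcd = gcd(g_others, new_val) = gcd(2, 50) = 2

Answer: 2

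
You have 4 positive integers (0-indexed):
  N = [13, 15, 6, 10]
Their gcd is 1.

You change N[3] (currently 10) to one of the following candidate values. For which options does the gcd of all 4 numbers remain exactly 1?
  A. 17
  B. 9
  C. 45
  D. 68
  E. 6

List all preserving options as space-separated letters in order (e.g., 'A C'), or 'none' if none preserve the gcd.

Old gcd = 1; gcd of others (without N[3]) = 1
New gcd for candidate v: gcd(1, v). Preserves old gcd iff gcd(1, v) = 1.
  Option A: v=17, gcd(1,17)=1 -> preserves
  Option B: v=9, gcd(1,9)=1 -> preserves
  Option C: v=45, gcd(1,45)=1 -> preserves
  Option D: v=68, gcd(1,68)=1 -> preserves
  Option E: v=6, gcd(1,6)=1 -> preserves

Answer: A B C D E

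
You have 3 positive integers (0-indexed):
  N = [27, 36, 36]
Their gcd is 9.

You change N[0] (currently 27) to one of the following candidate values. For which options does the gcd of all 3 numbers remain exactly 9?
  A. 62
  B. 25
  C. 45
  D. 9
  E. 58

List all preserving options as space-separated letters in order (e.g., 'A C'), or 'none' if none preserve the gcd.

Answer: C D

Derivation:
Old gcd = 9; gcd of others (without N[0]) = 36
New gcd for candidate v: gcd(36, v). Preserves old gcd iff gcd(36, v) = 9.
  Option A: v=62, gcd(36,62)=2 -> changes
  Option B: v=25, gcd(36,25)=1 -> changes
  Option C: v=45, gcd(36,45)=9 -> preserves
  Option D: v=9, gcd(36,9)=9 -> preserves
  Option E: v=58, gcd(36,58)=2 -> changes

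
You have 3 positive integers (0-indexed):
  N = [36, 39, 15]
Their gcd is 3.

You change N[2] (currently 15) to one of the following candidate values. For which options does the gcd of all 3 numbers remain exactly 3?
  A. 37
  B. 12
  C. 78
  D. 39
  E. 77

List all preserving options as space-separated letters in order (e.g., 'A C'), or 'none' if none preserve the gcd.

Answer: B C D

Derivation:
Old gcd = 3; gcd of others (without N[2]) = 3
New gcd for candidate v: gcd(3, v). Preserves old gcd iff gcd(3, v) = 3.
  Option A: v=37, gcd(3,37)=1 -> changes
  Option B: v=12, gcd(3,12)=3 -> preserves
  Option C: v=78, gcd(3,78)=3 -> preserves
  Option D: v=39, gcd(3,39)=3 -> preserves
  Option E: v=77, gcd(3,77)=1 -> changes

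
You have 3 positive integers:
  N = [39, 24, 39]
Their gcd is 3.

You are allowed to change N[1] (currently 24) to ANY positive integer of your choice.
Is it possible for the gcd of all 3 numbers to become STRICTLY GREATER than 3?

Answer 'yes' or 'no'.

Answer: yes

Derivation:
Current gcd = 3
gcd of all OTHER numbers (without N[1]=24): gcd([39, 39]) = 39
The new gcd after any change is gcd(39, new_value).
This can be at most 39.
Since 39 > old gcd 3, the gcd CAN increase (e.g., set N[1] = 39).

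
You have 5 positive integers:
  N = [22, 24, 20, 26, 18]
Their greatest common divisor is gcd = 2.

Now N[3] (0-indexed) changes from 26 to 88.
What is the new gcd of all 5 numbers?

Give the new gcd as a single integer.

Numbers: [22, 24, 20, 26, 18], gcd = 2
Change: index 3, 26 -> 88
gcd of the OTHER numbers (without index 3): gcd([22, 24, 20, 18]) = 2
New gcd = gcd(g_others, new_val) = gcd(2, 88) = 2

Answer: 2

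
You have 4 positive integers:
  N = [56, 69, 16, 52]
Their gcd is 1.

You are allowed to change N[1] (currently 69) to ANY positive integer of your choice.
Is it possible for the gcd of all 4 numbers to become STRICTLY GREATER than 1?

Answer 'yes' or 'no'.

Answer: yes

Derivation:
Current gcd = 1
gcd of all OTHER numbers (without N[1]=69): gcd([56, 16, 52]) = 4
The new gcd after any change is gcd(4, new_value).
This can be at most 4.
Since 4 > old gcd 1, the gcd CAN increase (e.g., set N[1] = 4).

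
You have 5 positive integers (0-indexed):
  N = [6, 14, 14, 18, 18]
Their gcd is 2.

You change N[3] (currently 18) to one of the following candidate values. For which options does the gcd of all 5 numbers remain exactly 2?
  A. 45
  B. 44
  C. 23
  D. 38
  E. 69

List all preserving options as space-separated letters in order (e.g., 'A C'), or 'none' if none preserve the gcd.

Answer: B D

Derivation:
Old gcd = 2; gcd of others (without N[3]) = 2
New gcd for candidate v: gcd(2, v). Preserves old gcd iff gcd(2, v) = 2.
  Option A: v=45, gcd(2,45)=1 -> changes
  Option B: v=44, gcd(2,44)=2 -> preserves
  Option C: v=23, gcd(2,23)=1 -> changes
  Option D: v=38, gcd(2,38)=2 -> preserves
  Option E: v=69, gcd(2,69)=1 -> changes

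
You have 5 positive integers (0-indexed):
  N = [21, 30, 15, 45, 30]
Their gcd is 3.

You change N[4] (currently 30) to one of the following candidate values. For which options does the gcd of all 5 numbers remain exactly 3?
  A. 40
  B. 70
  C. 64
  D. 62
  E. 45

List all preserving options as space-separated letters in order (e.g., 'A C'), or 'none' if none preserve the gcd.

Old gcd = 3; gcd of others (without N[4]) = 3
New gcd for candidate v: gcd(3, v). Preserves old gcd iff gcd(3, v) = 3.
  Option A: v=40, gcd(3,40)=1 -> changes
  Option B: v=70, gcd(3,70)=1 -> changes
  Option C: v=64, gcd(3,64)=1 -> changes
  Option D: v=62, gcd(3,62)=1 -> changes
  Option E: v=45, gcd(3,45)=3 -> preserves

Answer: E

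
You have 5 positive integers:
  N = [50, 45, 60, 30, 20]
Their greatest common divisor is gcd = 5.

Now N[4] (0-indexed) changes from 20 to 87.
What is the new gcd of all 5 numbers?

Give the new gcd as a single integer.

Numbers: [50, 45, 60, 30, 20], gcd = 5
Change: index 4, 20 -> 87
gcd of the OTHER numbers (without index 4): gcd([50, 45, 60, 30]) = 5
New gcd = gcd(g_others, new_val) = gcd(5, 87) = 1

Answer: 1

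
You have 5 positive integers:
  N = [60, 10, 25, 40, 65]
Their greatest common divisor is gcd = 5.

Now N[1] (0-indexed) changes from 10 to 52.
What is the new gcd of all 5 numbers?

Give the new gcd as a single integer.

Answer: 1

Derivation:
Numbers: [60, 10, 25, 40, 65], gcd = 5
Change: index 1, 10 -> 52
gcd of the OTHER numbers (without index 1): gcd([60, 25, 40, 65]) = 5
New gcd = gcd(g_others, new_val) = gcd(5, 52) = 1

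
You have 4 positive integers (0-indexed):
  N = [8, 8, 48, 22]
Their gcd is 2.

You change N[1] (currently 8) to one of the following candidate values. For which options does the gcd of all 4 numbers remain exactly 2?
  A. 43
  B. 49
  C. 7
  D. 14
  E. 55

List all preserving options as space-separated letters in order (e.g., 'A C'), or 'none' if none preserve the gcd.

Old gcd = 2; gcd of others (without N[1]) = 2
New gcd for candidate v: gcd(2, v). Preserves old gcd iff gcd(2, v) = 2.
  Option A: v=43, gcd(2,43)=1 -> changes
  Option B: v=49, gcd(2,49)=1 -> changes
  Option C: v=7, gcd(2,7)=1 -> changes
  Option D: v=14, gcd(2,14)=2 -> preserves
  Option E: v=55, gcd(2,55)=1 -> changes

Answer: D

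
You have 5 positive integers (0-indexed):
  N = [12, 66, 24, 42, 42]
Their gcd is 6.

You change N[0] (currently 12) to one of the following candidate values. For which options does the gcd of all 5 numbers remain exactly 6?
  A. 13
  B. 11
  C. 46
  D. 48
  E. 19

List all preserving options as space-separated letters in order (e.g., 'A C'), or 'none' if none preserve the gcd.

Answer: D

Derivation:
Old gcd = 6; gcd of others (without N[0]) = 6
New gcd for candidate v: gcd(6, v). Preserves old gcd iff gcd(6, v) = 6.
  Option A: v=13, gcd(6,13)=1 -> changes
  Option B: v=11, gcd(6,11)=1 -> changes
  Option C: v=46, gcd(6,46)=2 -> changes
  Option D: v=48, gcd(6,48)=6 -> preserves
  Option E: v=19, gcd(6,19)=1 -> changes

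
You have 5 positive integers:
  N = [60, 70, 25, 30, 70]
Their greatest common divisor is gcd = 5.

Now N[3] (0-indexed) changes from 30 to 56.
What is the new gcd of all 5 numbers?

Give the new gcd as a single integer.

Answer: 1

Derivation:
Numbers: [60, 70, 25, 30, 70], gcd = 5
Change: index 3, 30 -> 56
gcd of the OTHER numbers (without index 3): gcd([60, 70, 25, 70]) = 5
New gcd = gcd(g_others, new_val) = gcd(5, 56) = 1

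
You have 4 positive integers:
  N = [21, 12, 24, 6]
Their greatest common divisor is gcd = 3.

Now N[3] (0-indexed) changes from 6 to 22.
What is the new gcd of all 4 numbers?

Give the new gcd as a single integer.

Answer: 1

Derivation:
Numbers: [21, 12, 24, 6], gcd = 3
Change: index 3, 6 -> 22
gcd of the OTHER numbers (without index 3): gcd([21, 12, 24]) = 3
New gcd = gcd(g_others, new_val) = gcd(3, 22) = 1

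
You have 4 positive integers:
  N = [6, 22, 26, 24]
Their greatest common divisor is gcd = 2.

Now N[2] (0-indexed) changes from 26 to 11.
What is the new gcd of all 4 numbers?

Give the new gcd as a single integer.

Numbers: [6, 22, 26, 24], gcd = 2
Change: index 2, 26 -> 11
gcd of the OTHER numbers (without index 2): gcd([6, 22, 24]) = 2
New gcd = gcd(g_others, new_val) = gcd(2, 11) = 1

Answer: 1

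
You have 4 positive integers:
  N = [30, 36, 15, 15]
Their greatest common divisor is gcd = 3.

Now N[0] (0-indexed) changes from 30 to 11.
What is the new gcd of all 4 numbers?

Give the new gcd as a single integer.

Answer: 1

Derivation:
Numbers: [30, 36, 15, 15], gcd = 3
Change: index 0, 30 -> 11
gcd of the OTHER numbers (without index 0): gcd([36, 15, 15]) = 3
New gcd = gcd(g_others, new_val) = gcd(3, 11) = 1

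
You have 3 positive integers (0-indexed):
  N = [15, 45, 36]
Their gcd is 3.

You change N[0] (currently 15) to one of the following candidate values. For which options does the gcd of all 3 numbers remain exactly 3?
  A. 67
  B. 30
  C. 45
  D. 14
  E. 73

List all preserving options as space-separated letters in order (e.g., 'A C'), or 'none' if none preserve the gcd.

Old gcd = 3; gcd of others (without N[0]) = 9
New gcd for candidate v: gcd(9, v). Preserves old gcd iff gcd(9, v) = 3.
  Option A: v=67, gcd(9,67)=1 -> changes
  Option B: v=30, gcd(9,30)=3 -> preserves
  Option C: v=45, gcd(9,45)=9 -> changes
  Option D: v=14, gcd(9,14)=1 -> changes
  Option E: v=73, gcd(9,73)=1 -> changes

Answer: B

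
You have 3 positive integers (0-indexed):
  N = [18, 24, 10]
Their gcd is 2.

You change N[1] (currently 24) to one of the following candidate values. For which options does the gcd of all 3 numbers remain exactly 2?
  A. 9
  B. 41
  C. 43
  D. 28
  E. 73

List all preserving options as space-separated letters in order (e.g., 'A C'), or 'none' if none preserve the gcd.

Old gcd = 2; gcd of others (without N[1]) = 2
New gcd for candidate v: gcd(2, v). Preserves old gcd iff gcd(2, v) = 2.
  Option A: v=9, gcd(2,9)=1 -> changes
  Option B: v=41, gcd(2,41)=1 -> changes
  Option C: v=43, gcd(2,43)=1 -> changes
  Option D: v=28, gcd(2,28)=2 -> preserves
  Option E: v=73, gcd(2,73)=1 -> changes

Answer: D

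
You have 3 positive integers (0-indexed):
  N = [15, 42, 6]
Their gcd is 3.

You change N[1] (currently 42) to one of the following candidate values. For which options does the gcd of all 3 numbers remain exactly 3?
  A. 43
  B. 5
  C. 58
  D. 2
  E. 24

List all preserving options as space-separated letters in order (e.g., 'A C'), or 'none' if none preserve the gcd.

Old gcd = 3; gcd of others (without N[1]) = 3
New gcd for candidate v: gcd(3, v). Preserves old gcd iff gcd(3, v) = 3.
  Option A: v=43, gcd(3,43)=1 -> changes
  Option B: v=5, gcd(3,5)=1 -> changes
  Option C: v=58, gcd(3,58)=1 -> changes
  Option D: v=2, gcd(3,2)=1 -> changes
  Option E: v=24, gcd(3,24)=3 -> preserves

Answer: E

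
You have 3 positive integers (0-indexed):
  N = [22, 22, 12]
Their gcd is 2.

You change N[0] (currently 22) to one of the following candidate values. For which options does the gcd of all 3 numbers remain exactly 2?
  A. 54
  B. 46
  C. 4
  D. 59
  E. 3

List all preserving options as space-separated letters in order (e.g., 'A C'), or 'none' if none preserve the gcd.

Old gcd = 2; gcd of others (without N[0]) = 2
New gcd for candidate v: gcd(2, v). Preserves old gcd iff gcd(2, v) = 2.
  Option A: v=54, gcd(2,54)=2 -> preserves
  Option B: v=46, gcd(2,46)=2 -> preserves
  Option C: v=4, gcd(2,4)=2 -> preserves
  Option D: v=59, gcd(2,59)=1 -> changes
  Option E: v=3, gcd(2,3)=1 -> changes

Answer: A B C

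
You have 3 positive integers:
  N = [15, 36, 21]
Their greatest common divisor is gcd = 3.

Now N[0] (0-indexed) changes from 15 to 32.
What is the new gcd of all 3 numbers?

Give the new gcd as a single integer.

Numbers: [15, 36, 21], gcd = 3
Change: index 0, 15 -> 32
gcd of the OTHER numbers (without index 0): gcd([36, 21]) = 3
New gcd = gcd(g_others, new_val) = gcd(3, 32) = 1

Answer: 1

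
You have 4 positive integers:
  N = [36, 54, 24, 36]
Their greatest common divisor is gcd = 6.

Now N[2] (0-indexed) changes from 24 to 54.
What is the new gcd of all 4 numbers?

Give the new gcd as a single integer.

Numbers: [36, 54, 24, 36], gcd = 6
Change: index 2, 24 -> 54
gcd of the OTHER numbers (without index 2): gcd([36, 54, 36]) = 18
New gcd = gcd(g_others, new_val) = gcd(18, 54) = 18

Answer: 18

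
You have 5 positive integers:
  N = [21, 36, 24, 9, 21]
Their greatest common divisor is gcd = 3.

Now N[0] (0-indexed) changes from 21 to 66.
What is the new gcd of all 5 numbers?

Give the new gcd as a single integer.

Answer: 3

Derivation:
Numbers: [21, 36, 24, 9, 21], gcd = 3
Change: index 0, 21 -> 66
gcd of the OTHER numbers (without index 0): gcd([36, 24, 9, 21]) = 3
New gcd = gcd(g_others, new_val) = gcd(3, 66) = 3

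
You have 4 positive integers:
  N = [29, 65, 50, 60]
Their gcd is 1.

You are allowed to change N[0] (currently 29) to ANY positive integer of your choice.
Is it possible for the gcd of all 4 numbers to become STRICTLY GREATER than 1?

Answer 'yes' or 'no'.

Current gcd = 1
gcd of all OTHER numbers (without N[0]=29): gcd([65, 50, 60]) = 5
The new gcd after any change is gcd(5, new_value).
This can be at most 5.
Since 5 > old gcd 1, the gcd CAN increase (e.g., set N[0] = 5).

Answer: yes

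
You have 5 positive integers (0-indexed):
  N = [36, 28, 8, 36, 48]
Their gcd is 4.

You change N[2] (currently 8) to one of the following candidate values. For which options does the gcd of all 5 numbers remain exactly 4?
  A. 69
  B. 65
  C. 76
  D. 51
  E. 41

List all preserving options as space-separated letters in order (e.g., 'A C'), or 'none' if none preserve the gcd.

Old gcd = 4; gcd of others (without N[2]) = 4
New gcd for candidate v: gcd(4, v). Preserves old gcd iff gcd(4, v) = 4.
  Option A: v=69, gcd(4,69)=1 -> changes
  Option B: v=65, gcd(4,65)=1 -> changes
  Option C: v=76, gcd(4,76)=4 -> preserves
  Option D: v=51, gcd(4,51)=1 -> changes
  Option E: v=41, gcd(4,41)=1 -> changes

Answer: C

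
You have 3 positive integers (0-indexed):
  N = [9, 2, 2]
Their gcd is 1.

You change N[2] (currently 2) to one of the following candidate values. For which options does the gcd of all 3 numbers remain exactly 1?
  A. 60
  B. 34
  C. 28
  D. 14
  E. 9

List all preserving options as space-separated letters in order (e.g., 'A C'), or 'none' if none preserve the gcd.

Answer: A B C D E

Derivation:
Old gcd = 1; gcd of others (without N[2]) = 1
New gcd for candidate v: gcd(1, v). Preserves old gcd iff gcd(1, v) = 1.
  Option A: v=60, gcd(1,60)=1 -> preserves
  Option B: v=34, gcd(1,34)=1 -> preserves
  Option C: v=28, gcd(1,28)=1 -> preserves
  Option D: v=14, gcd(1,14)=1 -> preserves
  Option E: v=9, gcd(1,9)=1 -> preserves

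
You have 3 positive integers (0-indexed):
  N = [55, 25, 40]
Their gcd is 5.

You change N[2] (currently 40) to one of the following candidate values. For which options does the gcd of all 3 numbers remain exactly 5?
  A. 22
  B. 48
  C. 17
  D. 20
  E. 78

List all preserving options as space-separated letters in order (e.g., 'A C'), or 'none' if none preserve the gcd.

Old gcd = 5; gcd of others (without N[2]) = 5
New gcd for candidate v: gcd(5, v). Preserves old gcd iff gcd(5, v) = 5.
  Option A: v=22, gcd(5,22)=1 -> changes
  Option B: v=48, gcd(5,48)=1 -> changes
  Option C: v=17, gcd(5,17)=1 -> changes
  Option D: v=20, gcd(5,20)=5 -> preserves
  Option E: v=78, gcd(5,78)=1 -> changes

Answer: D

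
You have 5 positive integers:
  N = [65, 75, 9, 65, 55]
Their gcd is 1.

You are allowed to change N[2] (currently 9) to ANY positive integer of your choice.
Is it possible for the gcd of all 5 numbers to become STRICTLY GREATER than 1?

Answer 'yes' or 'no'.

Answer: yes

Derivation:
Current gcd = 1
gcd of all OTHER numbers (without N[2]=9): gcd([65, 75, 65, 55]) = 5
The new gcd after any change is gcd(5, new_value).
This can be at most 5.
Since 5 > old gcd 1, the gcd CAN increase (e.g., set N[2] = 5).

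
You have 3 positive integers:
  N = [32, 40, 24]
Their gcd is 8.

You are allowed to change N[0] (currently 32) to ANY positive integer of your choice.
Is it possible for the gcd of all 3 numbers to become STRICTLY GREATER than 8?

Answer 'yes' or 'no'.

Answer: no

Derivation:
Current gcd = 8
gcd of all OTHER numbers (without N[0]=32): gcd([40, 24]) = 8
The new gcd after any change is gcd(8, new_value).
This can be at most 8.
Since 8 = old gcd 8, the gcd can only stay the same or decrease.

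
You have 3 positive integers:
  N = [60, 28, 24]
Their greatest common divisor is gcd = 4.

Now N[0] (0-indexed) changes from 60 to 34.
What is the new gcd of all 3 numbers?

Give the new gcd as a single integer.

Numbers: [60, 28, 24], gcd = 4
Change: index 0, 60 -> 34
gcd of the OTHER numbers (without index 0): gcd([28, 24]) = 4
New gcd = gcd(g_others, new_val) = gcd(4, 34) = 2

Answer: 2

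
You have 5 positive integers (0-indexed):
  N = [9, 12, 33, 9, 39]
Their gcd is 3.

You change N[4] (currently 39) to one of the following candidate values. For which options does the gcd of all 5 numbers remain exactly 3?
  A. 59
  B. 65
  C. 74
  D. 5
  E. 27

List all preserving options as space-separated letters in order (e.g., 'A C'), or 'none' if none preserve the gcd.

Answer: E

Derivation:
Old gcd = 3; gcd of others (without N[4]) = 3
New gcd for candidate v: gcd(3, v). Preserves old gcd iff gcd(3, v) = 3.
  Option A: v=59, gcd(3,59)=1 -> changes
  Option B: v=65, gcd(3,65)=1 -> changes
  Option C: v=74, gcd(3,74)=1 -> changes
  Option D: v=5, gcd(3,5)=1 -> changes
  Option E: v=27, gcd(3,27)=3 -> preserves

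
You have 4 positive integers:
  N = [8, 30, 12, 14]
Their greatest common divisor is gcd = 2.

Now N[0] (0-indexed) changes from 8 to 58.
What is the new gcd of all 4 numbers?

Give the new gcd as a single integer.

Answer: 2

Derivation:
Numbers: [8, 30, 12, 14], gcd = 2
Change: index 0, 8 -> 58
gcd of the OTHER numbers (without index 0): gcd([30, 12, 14]) = 2
New gcd = gcd(g_others, new_val) = gcd(2, 58) = 2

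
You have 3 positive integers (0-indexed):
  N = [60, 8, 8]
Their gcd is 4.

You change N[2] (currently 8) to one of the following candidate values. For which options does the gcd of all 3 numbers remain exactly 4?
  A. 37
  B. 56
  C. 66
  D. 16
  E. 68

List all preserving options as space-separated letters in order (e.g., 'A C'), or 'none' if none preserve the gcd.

Old gcd = 4; gcd of others (without N[2]) = 4
New gcd for candidate v: gcd(4, v). Preserves old gcd iff gcd(4, v) = 4.
  Option A: v=37, gcd(4,37)=1 -> changes
  Option B: v=56, gcd(4,56)=4 -> preserves
  Option C: v=66, gcd(4,66)=2 -> changes
  Option D: v=16, gcd(4,16)=4 -> preserves
  Option E: v=68, gcd(4,68)=4 -> preserves

Answer: B D E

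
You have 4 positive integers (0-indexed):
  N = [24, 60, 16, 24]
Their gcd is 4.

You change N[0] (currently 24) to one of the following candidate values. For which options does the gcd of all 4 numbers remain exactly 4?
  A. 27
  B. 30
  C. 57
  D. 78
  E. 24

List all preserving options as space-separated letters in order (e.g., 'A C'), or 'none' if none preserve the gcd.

Answer: E

Derivation:
Old gcd = 4; gcd of others (without N[0]) = 4
New gcd for candidate v: gcd(4, v). Preserves old gcd iff gcd(4, v) = 4.
  Option A: v=27, gcd(4,27)=1 -> changes
  Option B: v=30, gcd(4,30)=2 -> changes
  Option C: v=57, gcd(4,57)=1 -> changes
  Option D: v=78, gcd(4,78)=2 -> changes
  Option E: v=24, gcd(4,24)=4 -> preserves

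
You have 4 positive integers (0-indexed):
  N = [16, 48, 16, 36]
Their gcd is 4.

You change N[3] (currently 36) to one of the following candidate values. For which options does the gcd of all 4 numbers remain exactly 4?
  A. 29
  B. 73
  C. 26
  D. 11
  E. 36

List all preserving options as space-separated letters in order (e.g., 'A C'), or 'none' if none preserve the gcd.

Answer: E

Derivation:
Old gcd = 4; gcd of others (without N[3]) = 16
New gcd for candidate v: gcd(16, v). Preserves old gcd iff gcd(16, v) = 4.
  Option A: v=29, gcd(16,29)=1 -> changes
  Option B: v=73, gcd(16,73)=1 -> changes
  Option C: v=26, gcd(16,26)=2 -> changes
  Option D: v=11, gcd(16,11)=1 -> changes
  Option E: v=36, gcd(16,36)=4 -> preserves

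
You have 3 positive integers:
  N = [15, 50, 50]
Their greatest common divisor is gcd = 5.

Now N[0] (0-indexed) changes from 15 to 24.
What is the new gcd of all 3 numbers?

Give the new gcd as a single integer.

Answer: 2

Derivation:
Numbers: [15, 50, 50], gcd = 5
Change: index 0, 15 -> 24
gcd of the OTHER numbers (without index 0): gcd([50, 50]) = 50
New gcd = gcd(g_others, new_val) = gcd(50, 24) = 2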